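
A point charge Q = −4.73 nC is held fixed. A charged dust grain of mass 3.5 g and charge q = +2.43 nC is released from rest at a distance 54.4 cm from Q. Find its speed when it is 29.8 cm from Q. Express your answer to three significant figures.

Only the electrostatic force acts, so mechanical energy is conserved: ½mv² = U₁ − U₂ = kQq(1/r₁ − 1/r₂).
U₁ − U₂ = (8.99×10⁹ N·m²/C²)(-4.73×10⁻⁹ C)(2.43×10⁻⁹ C)(1/0.544 − 1/0.298) = 1.57×10⁻⁷ J.
v = √(2·1.57×10⁻⁷/3.50×10⁻³) = 9.47×10⁻³ m/s.

9.47×10⁻³ m/s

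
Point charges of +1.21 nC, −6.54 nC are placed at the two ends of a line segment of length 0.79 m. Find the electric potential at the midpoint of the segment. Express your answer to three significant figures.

The total potential is the scalar sum of each charge's contribution, V = Σ kqᵢ/rᵢ.
Each charge is 0.395 m from the midpoint.
V = k[(1.21×10⁻⁹)/(0.395) + (-6.54×10⁻⁹)/(0.395)] = -121 V.

-121 V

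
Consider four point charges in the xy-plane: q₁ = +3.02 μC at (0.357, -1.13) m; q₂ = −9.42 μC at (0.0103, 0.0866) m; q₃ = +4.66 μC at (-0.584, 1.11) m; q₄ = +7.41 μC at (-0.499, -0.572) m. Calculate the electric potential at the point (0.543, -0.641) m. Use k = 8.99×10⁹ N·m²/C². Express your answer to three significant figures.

4.19×10⁴ V

The total potential is the scalar sum of each charge's contribution, V = Σ kqᵢ/rᵢ.
Distances from the field point to each charge: r₁ = 0.523 m, r₂ = 0.902 m, r₃ = 2.08 m, r₄ = 1.04 m.
V = k[(3.02×10⁻⁶)/(0.523) + (-9.42×10⁻⁶)/(0.902) + (4.66×10⁻⁶)/(2.08) + (7.41×10⁻⁶)/(1.04)] = 4.19×10⁴ V.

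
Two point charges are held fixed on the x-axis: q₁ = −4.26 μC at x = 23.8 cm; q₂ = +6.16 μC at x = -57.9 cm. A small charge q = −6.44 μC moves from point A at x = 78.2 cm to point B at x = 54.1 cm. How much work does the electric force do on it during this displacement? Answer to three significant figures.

The work done by the electric force is W_field = −ΔU = −q(V_B − V_A) = q(V_A − V_B).
At A: distances to the source charges are 0.544 m, 1.36 m; V_A = Σ kqᵢ/rᵢ = -2.97×10⁴ V.
At B: distances to the source charges are 0.303 m, 1.12 m; V_B = Σ kqᵢ/rᵢ = -7.69×10⁴ V.
ΔV = V_B − V_A = -4.72×10⁴ V.
W_field = −qΔV = −(-6.44×10⁻⁶ C)(-4.72×10⁴ V) = -0.304 J.

-0.304 J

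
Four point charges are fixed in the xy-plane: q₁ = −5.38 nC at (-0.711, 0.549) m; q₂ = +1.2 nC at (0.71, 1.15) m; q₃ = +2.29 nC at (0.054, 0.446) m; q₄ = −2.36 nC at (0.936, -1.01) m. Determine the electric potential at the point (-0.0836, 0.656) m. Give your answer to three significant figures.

Electric potential is a scalar, so the contributions from each charge add algebraically: V = Σ kqᵢ/rᵢ.
Distances from the field point to each charge: r₁ = 0.636 m, r₂ = 0.935 m, r₃ = 0.251 m, r₄ = 1.95 m.
V = k[(-5.38×10⁻⁹)/(0.636) + (1.20×10⁻⁹)/(0.935) + (2.29×10⁻⁹)/(0.251) + (-2.36×10⁻⁹)/(1.95)] = 6.68 V.

6.68 V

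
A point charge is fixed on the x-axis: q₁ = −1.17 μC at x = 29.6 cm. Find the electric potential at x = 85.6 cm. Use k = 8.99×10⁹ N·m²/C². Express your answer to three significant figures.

-1.88×10⁴ V

Electric potential is a scalar, so the contributions from each charge add algebraically: V = Σ kqᵢ/rᵢ.
V = k[(-1.17×10⁻⁶)/(0.560)] = -1.88×10⁴ V.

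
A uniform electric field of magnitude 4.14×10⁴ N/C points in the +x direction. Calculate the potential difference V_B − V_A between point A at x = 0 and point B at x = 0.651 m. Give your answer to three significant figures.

-2.70×10⁴ V

In a uniform field, potential decreases in the direction of E: V_B − V_A = −E·Δx.
V_B − V_A = −(4.14×10⁴ V/m)(0.651 m) = -2.70×10⁴ V.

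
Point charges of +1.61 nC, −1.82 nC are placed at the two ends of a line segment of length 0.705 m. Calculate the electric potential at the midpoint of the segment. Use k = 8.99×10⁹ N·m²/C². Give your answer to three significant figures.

Electric potential is a scalar, so the contributions from each charge add algebraically: V = Σ kqᵢ/rᵢ.
Each charge is 0.352 m from the midpoint.
V = k[(1.61×10⁻⁹)/(0.352) + (-1.82×10⁻⁹)/(0.352)] = -5.36 V.

-5.36 V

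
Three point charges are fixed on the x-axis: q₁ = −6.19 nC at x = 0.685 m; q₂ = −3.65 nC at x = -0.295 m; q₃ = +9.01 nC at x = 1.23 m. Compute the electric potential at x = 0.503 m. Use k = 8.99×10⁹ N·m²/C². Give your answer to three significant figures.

-235 V

The total potential is the scalar sum of each charge's contribution, V = Σ kqᵢ/rᵢ.
Distances from the field point to each charge: r₁ = 0.182 m, r₂ = 0.798 m, r₃ = 0.727 m.
V = k[(-6.19×10⁻⁹)/(0.182) + (-3.65×10⁻⁹)/(0.798) + (9.01×10⁻⁹)/(0.727)] = -235 V.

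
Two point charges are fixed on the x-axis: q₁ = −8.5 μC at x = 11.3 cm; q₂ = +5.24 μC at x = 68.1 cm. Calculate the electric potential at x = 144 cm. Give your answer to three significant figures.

Electric potential is a scalar, so the contributions from each charge add algebraically: V = Σ kqᵢ/rᵢ.
Distances from the field point to each charge: r₁ = 1.33 m, r₂ = 0.759 m.
V = k[(-8.50×10⁻⁶)/(1.33) + (5.24×10⁻⁶)/(0.759)] = 4480 V.

4480 V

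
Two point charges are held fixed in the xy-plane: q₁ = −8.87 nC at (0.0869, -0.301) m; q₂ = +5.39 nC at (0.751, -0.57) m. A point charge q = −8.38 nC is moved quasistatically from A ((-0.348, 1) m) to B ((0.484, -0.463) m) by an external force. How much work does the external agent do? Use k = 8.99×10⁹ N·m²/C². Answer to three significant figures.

For quasistatic motion the external work equals the change in potential energy: W_ext = qΔV = q(V_B − V_A).
At A: distances to the source charges are 1.37 m, 1.92 m; V_A = Σ kqᵢ/rᵢ = -32.8 V.
At B: distances to the source charges are 0.429 m, 0.288 m; V_B = Σ kqᵢ/rᵢ = -17.5 V.
ΔV = V_B − V_A = 15.4 V.
W_ext = qΔV = (-8.38×10⁻⁹ C)(15.4 V) = -1.29×10⁻⁷ J.

-1.29×10⁻⁷ J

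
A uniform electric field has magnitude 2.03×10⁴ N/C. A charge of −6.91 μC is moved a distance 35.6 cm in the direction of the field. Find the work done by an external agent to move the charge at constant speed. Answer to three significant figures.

0.0499 J

The potential change for a displacement 35.6 cm in the direction of the field is ΔV = −Ed = -7230 V.
W_ext = qΔV = 0.0499 J.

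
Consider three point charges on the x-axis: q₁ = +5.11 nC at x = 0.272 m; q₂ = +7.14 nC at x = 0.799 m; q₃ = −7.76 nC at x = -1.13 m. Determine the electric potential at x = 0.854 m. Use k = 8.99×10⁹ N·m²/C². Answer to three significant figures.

1210 V

Electric potential is a scalar, so the contributions from each charge add algebraically: V = Σ kqᵢ/rᵢ.
Distances from the field point to each charge: r₁ = 0.582 m, r₂ = 0.0550 m, r₃ = 1.98 m.
V = k[(5.11×10⁻⁹)/(0.582) + (7.14×10⁻⁹)/(0.0550) + (-7.76×10⁻⁹)/(1.98)] = 1210 V.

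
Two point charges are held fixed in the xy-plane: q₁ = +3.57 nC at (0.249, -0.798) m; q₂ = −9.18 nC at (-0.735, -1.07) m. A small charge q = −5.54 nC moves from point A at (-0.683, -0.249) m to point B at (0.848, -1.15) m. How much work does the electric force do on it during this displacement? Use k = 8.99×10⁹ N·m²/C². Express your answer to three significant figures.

3.59×10⁻⁷ J

The work done by the electric force is W_field = −ΔU = −q(V_B − V_A) = q(V_A − V_B).
At A: distances to the source charges are 1.08 m, 0.823 m; V_A = Σ kqᵢ/rᵢ = -70.6 V.
At B: distances to the source charges are 0.695 m, 1.59 m; V_B = Σ kqᵢ/rᵢ = -5.87 V.
ΔV = V_B − V_A = 64.8 V.
W_field = −qΔV = −(-5.54×10⁻⁹ C)(64.8 V) = 3.59×10⁻⁷ J.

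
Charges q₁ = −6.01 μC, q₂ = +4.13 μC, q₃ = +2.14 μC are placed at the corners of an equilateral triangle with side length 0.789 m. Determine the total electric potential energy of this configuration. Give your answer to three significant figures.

The assembly work is the sum of pairwise potential energies, U = Σ_{i<j} kqᵢqⱼ/rᵢⱼ.
All three pair separations equal the side length, 0.789 m.
U = (-0.283) + (-0.147) + (0.101) = -0.329 J.

-0.329 J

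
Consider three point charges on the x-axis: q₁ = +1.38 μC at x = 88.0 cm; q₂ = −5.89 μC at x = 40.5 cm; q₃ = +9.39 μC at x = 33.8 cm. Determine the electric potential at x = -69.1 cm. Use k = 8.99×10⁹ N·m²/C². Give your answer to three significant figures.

Electric potential is a scalar, so the contributions from each charge add algebraically: V = Σ kqᵢ/rᵢ.
Distances from the field point to each charge: r₁ = 1.57 m, r₂ = 1.10 m, r₃ = 1.03 m.
V = k[(1.38×10⁻⁶)/(1.57) + (-5.89×10⁻⁶)/(1.10) + (9.39×10⁻⁶)/(1.03)] = 4.16×10⁴ V.

4.16×10⁴ V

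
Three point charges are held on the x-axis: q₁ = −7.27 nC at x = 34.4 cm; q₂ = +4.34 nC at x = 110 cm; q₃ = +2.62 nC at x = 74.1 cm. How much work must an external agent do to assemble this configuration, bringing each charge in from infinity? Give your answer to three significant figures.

The work to assemble the configuration equals its total potential energy, U = Σ kqᵢqⱼ/rᵢⱼ over all pairs.
Pair separations: r₁₂ = 0.756 m, r₁₃ = 0.397 m, r₂₃ = 0.359 m.
U = (-3.75×10⁻⁷) + (-4.31×10⁻⁷) + (2.85×10⁻⁷) = -5.22×10⁻⁷ J.

-5.22×10⁻⁷ J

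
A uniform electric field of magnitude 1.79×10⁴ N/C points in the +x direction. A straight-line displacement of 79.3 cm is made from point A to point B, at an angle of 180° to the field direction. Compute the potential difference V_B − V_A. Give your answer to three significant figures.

1.42×10⁴ V

Only the component of displacement along E changes the potential: ΔV = −E·d·cosθ.
ΔV = −(1.79×10⁴ V/m)(0.793 m)cos180° = 1.42×10⁴ V.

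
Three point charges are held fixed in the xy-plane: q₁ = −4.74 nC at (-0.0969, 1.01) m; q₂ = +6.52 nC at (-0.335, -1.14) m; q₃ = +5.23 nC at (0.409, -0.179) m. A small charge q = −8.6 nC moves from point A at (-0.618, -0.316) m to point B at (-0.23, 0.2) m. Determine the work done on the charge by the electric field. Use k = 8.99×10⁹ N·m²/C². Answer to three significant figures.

-2.39×10⁻⁷ J

The work done by the electric force is W_field = −ΔU = −q(V_B − V_A) = q(V_A − V_B).
At A: distances to the source charges are 1.42 m, 0.871 m, 1.04 m; V_A = Σ kqᵢ/rᵢ = 82.7 V.
At B: distances to the source charges are 0.821 m, 1.34 m, 0.743 m; V_B = Σ kqᵢ/rᵢ = 55.0 V.
ΔV = V_B − V_A = -27.8 V.
W_field = −qΔV = −(-8.60×10⁻⁹ C)(-27.8 V) = -2.39×10⁻⁷ J.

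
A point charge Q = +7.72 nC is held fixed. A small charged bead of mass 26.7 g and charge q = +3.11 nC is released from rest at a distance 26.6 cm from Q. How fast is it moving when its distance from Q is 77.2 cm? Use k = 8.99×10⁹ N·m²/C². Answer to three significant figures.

Only the electrostatic force acts, so mechanical energy is conserved: ½mv² = U₁ − U₂ = kQq(1/r₁ − 1/r₂).
U₁ − U₂ = (8.99×10⁹ N·m²/C²)(7.72×10⁻⁹ C)(3.11×10⁻⁹ C)(1/0.266 − 1/0.772) = 5.32×10⁻⁷ J.
v = √(2·5.32×10⁻⁷/0.0267) = 6.31×10⁻³ m/s.

6.31×10⁻³ m/s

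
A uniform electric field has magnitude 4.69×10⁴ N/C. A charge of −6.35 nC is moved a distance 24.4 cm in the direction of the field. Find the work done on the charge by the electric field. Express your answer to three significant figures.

The potential change for a displacement 24.4 cm in the direction of the field is ΔV = −Ed = -1.14×10⁴ V.
W_field = −qΔV = -7.27×10⁻⁵ J.

-7.27×10⁻⁵ J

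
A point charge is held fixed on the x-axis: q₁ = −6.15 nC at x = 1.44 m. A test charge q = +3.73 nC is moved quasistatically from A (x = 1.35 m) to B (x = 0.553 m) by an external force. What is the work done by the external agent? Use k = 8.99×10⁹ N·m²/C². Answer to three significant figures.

2.06×10⁻⁶ J

For quasistatic motion the external work equals the change in potential energy: W_ext = qΔV = q(V_B − V_A).
At A: distance to the source charge is 0.0900 m; V_A = kq₁/r = -614 V.
At B: distance to the source charge is 0.887 m; V_B = kq₁/r = -62.3 V.
ΔV = V_B − V_A = 552 V.
W_ext = qΔV = (3.73×10⁻⁹ C)(552 V) = 2.06×10⁻⁶ J.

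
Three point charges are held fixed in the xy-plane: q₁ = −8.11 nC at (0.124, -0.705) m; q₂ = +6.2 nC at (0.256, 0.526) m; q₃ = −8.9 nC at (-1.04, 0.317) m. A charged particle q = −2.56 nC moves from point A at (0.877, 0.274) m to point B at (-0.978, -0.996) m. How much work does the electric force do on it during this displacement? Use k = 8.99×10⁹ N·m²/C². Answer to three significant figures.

The work done by the electric force is W_field = −ΔU = −q(V_B − V_A) = q(V_A − V_B).
At A: distances to the source charges are 1.24 m, 0.670 m, 1.92 m; V_A = Σ kqᵢ/rᵢ = -17.6 V.
At B: distances to the source charges are 1.14 m, 1.96 m, 1.31 m; V_B = Σ kqᵢ/rᵢ = -96.4 V.
ΔV = V_B − V_A = -78.8 V.
W_field = −qΔV = −(-2.56×10⁻⁹ C)(-78.8 V) = -2.02×10⁻⁷ J.

-2.02×10⁻⁷ J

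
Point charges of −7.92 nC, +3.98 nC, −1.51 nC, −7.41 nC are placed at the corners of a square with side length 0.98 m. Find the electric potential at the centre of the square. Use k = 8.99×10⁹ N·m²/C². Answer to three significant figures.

Electric potential is a scalar, so the contributions from each charge add algebraically: V = Σ kqᵢ/rᵢ.
The distance from each corner to the centre is a√2/2 = 0.693 m.
V = k[(-7.92×10⁻⁹)/(0.693) + (3.98×10⁻⁹)/(0.693) + (-1.51×10⁻⁹)/(0.693) + (-7.41×10⁻⁹)/(0.693)] = -167 V.

-167 V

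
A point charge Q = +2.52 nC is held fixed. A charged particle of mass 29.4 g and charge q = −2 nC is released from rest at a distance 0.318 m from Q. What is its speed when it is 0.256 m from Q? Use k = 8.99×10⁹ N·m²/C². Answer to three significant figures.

Only the electrostatic force acts, so mechanical energy is conserved: ½mv² = U₁ − U₂ = kQq(1/r₁ − 1/r₂).
U₁ − U₂ = (8.99×10⁹ N·m²/C²)(2.52×10⁻⁹ C)(-2.00×10⁻⁹ C)(1/0.318 − 1/0.256) = 3.45×10⁻⁸ J.
v = √(2·3.45×10⁻⁸/0.0294) = 1.53×10⁻³ m/s.

1.53×10⁻³ m/s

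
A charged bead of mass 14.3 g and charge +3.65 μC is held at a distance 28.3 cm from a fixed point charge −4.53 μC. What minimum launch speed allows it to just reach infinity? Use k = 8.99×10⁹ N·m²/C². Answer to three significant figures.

To just escape, total mechanical energy must reach zero at infinity: ½mv²_min + U = 0, so ½mv²_min = −U = |kQq|/r.
|U| = |kQq|/r = (8.99×10⁹ N·m²/C²)(4.53×10⁻⁶)(3.65×10⁻⁶)/(0.283) = 0.525 J.
v_min = √(2|U|/m) = √(2·0.525/0.0143) = 8.57 m/s.

8.57 m/s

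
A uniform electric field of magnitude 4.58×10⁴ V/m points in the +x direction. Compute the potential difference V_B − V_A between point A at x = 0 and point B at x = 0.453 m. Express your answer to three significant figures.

-2.07×10⁴ V

In a uniform field, potential decreases in the direction of E: V_B − V_A = −E·Δx.
V_B − V_A = −(4.58×10⁴ V/m)(0.453 m) = -2.07×10⁴ V.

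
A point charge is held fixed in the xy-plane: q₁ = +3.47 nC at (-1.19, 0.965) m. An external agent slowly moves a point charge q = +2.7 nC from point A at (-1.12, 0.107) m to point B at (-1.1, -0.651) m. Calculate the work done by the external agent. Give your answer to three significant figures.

-4.58×10⁻⁸ J

For quasistatic motion the external work equals the change in potential energy: W_ext = qΔV = q(V_B − V_A).
At A: distance to the source charge is 0.861 m; V_A = kq₁/r = 36.2 V.
At B: distance to the source charge is 1.62 m; V_B = kq₁/r = 19.3 V.
ΔV = V_B − V_A = -17.0 V.
W_ext = qΔV = (2.70×10⁻⁹ C)(-17.0 V) = -4.58×10⁻⁸ J.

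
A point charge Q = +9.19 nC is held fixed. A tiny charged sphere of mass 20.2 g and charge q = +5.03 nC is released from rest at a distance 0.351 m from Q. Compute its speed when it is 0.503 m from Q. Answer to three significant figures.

5.95×10⁻³ m/s

Only the electrostatic force acts, so mechanical energy is conserved: ½mv² = U₁ − U₂ = kQq(1/r₁ − 1/r₂).
U₁ − U₂ = (8.99×10⁹ N·m²/C²)(9.19×10⁻⁹ C)(5.03×10⁻⁹ C)(1/0.351 − 1/0.503) = 3.58×10⁻⁷ J.
v = √(2·3.58×10⁻⁷/0.0202) = 5.95×10⁻³ m/s.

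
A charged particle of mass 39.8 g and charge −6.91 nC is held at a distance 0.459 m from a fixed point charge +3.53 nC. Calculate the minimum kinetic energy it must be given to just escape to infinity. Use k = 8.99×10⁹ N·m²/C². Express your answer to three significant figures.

To just escape, total mechanical energy must reach zero at infinity: ½mv²_min + U = 0, so ½mv²_min = −U = |kQq|/r.
|U| = |kQq|/r = (8.99×10⁹ N·m²/C²)(3.53×10⁻⁹)(6.91×10⁻⁹)/(0.459) = 4.78×10⁻⁷ J.

4.78×10⁻⁷ J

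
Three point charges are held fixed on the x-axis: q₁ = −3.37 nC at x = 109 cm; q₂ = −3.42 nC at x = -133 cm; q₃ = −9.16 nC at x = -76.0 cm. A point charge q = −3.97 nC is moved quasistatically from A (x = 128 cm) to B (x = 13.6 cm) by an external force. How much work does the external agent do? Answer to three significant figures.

For quasistatic motion the external work equals the change in potential energy: W_ext = qΔV = q(V_B − V_A).
At A: distances to the source charges are 0.190 m, 2.61 m, 2.04 m; V_A = Σ kqᵢ/rᵢ = -212 V.
At B: distances to the source charges are 0.954 m, 1.47 m, 0.896 m; V_B = Σ kqᵢ/rᵢ = -145 V.
ΔV = V_B − V_A = 67.0 V.
W_ext = qΔV = (-3.97×10⁻⁹ C)(67.0 V) = -2.66×10⁻⁷ J.

-2.66×10⁻⁷ J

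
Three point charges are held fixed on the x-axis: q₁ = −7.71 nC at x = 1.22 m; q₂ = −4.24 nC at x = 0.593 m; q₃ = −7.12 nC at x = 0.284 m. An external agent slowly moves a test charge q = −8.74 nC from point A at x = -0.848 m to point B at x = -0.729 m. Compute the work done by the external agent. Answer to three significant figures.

9.68×10⁻⁸ J

For quasistatic motion the external work equals the change in potential energy: W_ext = qΔV = q(V_B − V_A).
At A: distances to the source charges are 2.07 m, 1.44 m, 1.13 m; V_A = Σ kqᵢ/rᵢ = -117 V.
At B: distances to the source charges are 1.95 m, 1.32 m, 1.01 m; V_B = Σ kqᵢ/rᵢ = -128 V.
ΔV = V_B − V_A = -11.1 V.
W_ext = qΔV = (-8.74×10⁻⁹ C)(-11.1 V) = 9.68×10⁻⁸ J.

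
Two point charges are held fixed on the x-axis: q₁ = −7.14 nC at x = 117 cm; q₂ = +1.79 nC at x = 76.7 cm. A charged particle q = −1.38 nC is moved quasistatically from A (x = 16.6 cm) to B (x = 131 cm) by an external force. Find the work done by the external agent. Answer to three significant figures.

For quasistatic motion the external work equals the change in potential energy: W_ext = qΔV = q(V_B − V_A).
At A: distances to the source charges are 1.00 m, 0.601 m; V_A = Σ kqᵢ/rᵢ = -37.2 V.
At B: distances to the source charges are 0.140 m, 0.543 m; V_B = Σ kqᵢ/rᵢ = -429 V.
ΔV = V_B − V_A = -392 V.
W_ext = qΔV = (-1.38×10⁻⁹ C)(-392 V) = 5.41×10⁻⁷ J.

5.41×10⁻⁷ J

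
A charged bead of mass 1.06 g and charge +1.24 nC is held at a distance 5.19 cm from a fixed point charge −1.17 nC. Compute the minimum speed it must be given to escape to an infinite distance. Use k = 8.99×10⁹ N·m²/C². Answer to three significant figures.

To just escape, total mechanical energy must reach zero at infinity: ½mv²_min + U = 0, so ½mv²_min = −U = |kQq|/r.
|U| = |kQq|/r = (8.99×10⁹ N·m²/C²)(1.17×10⁻⁹)(1.24×10⁻⁹)/(0.0519) = 2.51×10⁻⁷ J.
v_min = √(2|U|/m) = √(2·2.51×10⁻⁷/1.06×10⁻³) = 0.0218 m/s.

0.0218 m/s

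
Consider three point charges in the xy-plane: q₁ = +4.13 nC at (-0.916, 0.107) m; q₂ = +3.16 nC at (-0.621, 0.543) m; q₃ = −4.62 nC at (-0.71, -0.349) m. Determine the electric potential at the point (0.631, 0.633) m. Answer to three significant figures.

20.4 V

The total potential is the scalar sum of each charge's contribution, V = Σ kqᵢ/rᵢ.
Distances from the field point to each charge: r₁ = 1.63 m, r₂ = 1.26 m, r₃ = 1.66 m.
V = k[(4.13×10⁻⁹)/(1.63) + (3.16×10⁻⁹)/(1.26) + (-4.62×10⁻⁹)/(1.66)] = 20.4 V.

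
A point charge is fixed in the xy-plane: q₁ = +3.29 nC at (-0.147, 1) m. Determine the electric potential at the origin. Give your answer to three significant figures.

29.3 V

The total potential is the scalar sum of each charge's contribution, V = Σ kqᵢ/rᵢ.
Distances from the field point to each charge: r₁ = 1.01 m.
V = k[(3.29×10⁻⁹)/(1.01)] = 29.3 V.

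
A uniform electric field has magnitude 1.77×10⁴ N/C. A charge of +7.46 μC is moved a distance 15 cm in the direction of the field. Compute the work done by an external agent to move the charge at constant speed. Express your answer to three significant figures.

-0.0198 J

The potential change for a displacement 15 cm in the direction of the field is ΔV = −Ed = -2660 V.
W_ext = qΔV = -0.0198 J.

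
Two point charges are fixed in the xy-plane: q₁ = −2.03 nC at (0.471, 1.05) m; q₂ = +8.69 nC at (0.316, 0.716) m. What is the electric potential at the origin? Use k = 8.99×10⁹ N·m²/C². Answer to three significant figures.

84.0 V

The total potential is the scalar sum of each charge's contribution, V = Σ kqᵢ/rᵢ.
Distances from the field point to each charge: r₁ = 1.15 m, r₂ = 0.783 m.
V = k[(-2.03×10⁻⁹)/(1.15) + (8.69×10⁻⁹)/(0.783)] = 84.0 V.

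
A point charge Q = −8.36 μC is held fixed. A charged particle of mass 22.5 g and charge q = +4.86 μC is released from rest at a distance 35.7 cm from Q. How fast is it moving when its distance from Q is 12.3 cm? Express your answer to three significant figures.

Only the electrostatic force acts, so mechanical energy is conserved: ½mv² = U₁ − U₂ = kQq(1/r₁ − 1/r₂).
U₁ − U₂ = (8.99×10⁹ N·m²/C²)(-8.36×10⁻⁶ C)(4.86×10⁻⁶ C)(1/0.357 − 1/0.123) = 1.95 J.
v = √(2·1.95/0.0225) = 13.2 m/s.

13.2 m/s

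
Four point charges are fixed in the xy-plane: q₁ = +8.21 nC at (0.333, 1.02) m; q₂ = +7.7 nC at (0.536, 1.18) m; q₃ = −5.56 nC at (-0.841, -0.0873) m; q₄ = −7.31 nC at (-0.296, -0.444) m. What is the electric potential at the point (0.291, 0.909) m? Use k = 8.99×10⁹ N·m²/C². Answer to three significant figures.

734 V

Electric potential is a scalar, so the contributions from each charge add algebraically: V = Σ kqᵢ/rᵢ.
Distances from the field point to each charge: r₁ = 0.119 m, r₂ = 0.365 m, r₃ = 1.51 m, r₄ = 1.47 m.
V = k[(8.21×10⁻⁹)/(0.119) + (7.70×10⁻⁹)/(0.365) + (-5.56×10⁻⁹)/(1.51) + (-7.31×10⁻⁹)/(1.47)] = 734 V.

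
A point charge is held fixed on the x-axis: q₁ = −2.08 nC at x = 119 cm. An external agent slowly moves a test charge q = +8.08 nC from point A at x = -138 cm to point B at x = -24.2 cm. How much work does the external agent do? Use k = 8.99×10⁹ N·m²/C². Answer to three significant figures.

-4.67×10⁻⁸ J

For quasistatic motion the external work equals the change in potential energy: W_ext = qΔV = q(V_B − V_A).
At A: distance to the source charge is 2.57 m; V_A = kq₁/r = -7.28 V.
At B: distance to the source charge is 1.43 m; V_B = kq₁/r = -13.1 V.
ΔV = V_B − V_A = -5.78 V.
W_ext = qΔV = (8.08×10⁻⁹ C)(-5.78 V) = -4.67×10⁻⁸ J.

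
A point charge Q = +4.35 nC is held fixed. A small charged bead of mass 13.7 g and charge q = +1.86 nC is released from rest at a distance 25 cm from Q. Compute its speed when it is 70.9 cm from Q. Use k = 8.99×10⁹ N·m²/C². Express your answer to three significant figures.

Only the electrostatic force acts, so mechanical energy is conserved: ½mv² = U₁ − U₂ = kQq(1/r₁ − 1/r₂).
U₁ − U₂ = (8.99×10⁹ N·m²/C²)(4.35×10⁻⁹ C)(1.86×10⁻⁹ C)(1/0.250 − 1/0.709) = 1.88×10⁻⁷ J.
v = √(2·1.88×10⁻⁷/0.0137) = 5.24×10⁻³ m/s.

5.24×10⁻³ m/s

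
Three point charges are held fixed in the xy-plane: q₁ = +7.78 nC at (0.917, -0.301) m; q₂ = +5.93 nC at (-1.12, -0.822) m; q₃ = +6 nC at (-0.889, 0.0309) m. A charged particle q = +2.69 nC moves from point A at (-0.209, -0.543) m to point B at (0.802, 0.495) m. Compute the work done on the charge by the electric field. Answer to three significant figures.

9.87×10⁻⁸ J

The work done by the electric force is W_field = −ΔU = −q(V_B − V_A) = q(V_A − V_B).
At A: distances to the source charges are 1.15 m, 0.953 m, 0.890 m; V_A = Σ kqᵢ/rᵢ = 177 V.
At B: distances to the source charges are 0.804 m, 2.33 m, 1.75 m; V_B = Σ kqᵢ/rᵢ = 141 V.
ΔV = V_B − V_A = -36.7 V.
W_field = −qΔV = −(2.69×10⁻⁹ C)(-36.7 V) = 9.87×10⁻⁸ J.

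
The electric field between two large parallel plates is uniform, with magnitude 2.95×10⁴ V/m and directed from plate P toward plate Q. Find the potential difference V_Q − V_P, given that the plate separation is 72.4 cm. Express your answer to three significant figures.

In a uniform field, potential decreases in the direction of E: ΔV = −E·d for a displacement d parallel to E.
Going from P to Q is a displacement of 72.4 cm along the field, so V_Q − V_P = −Ed = -2.14×10⁴ V.

-2.14×10⁴ V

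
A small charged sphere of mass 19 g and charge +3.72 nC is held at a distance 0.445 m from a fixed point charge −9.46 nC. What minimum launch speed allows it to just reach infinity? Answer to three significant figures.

To just escape, total mechanical energy must reach zero at infinity: ½mv²_min + U = 0, so ½mv²_min = −U = |kQq|/r.
|U| = |kQq|/r = (8.99×10⁹ N·m²/C²)(9.46×10⁻⁹)(3.72×10⁻⁹)/(0.445) = 7.11×10⁻⁷ J.
v_min = √(2|U|/m) = √(2·7.11×10⁻⁷/0.0190) = 8.65×10⁻³ m/s.

8.65×10⁻³ m/s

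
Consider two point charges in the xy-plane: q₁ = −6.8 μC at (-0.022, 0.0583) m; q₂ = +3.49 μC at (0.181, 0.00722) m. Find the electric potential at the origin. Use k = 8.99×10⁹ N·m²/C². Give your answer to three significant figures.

-8.08×10⁵ V

Electric potential is a scalar, so the contributions from each charge add algebraically: V = Σ kqᵢ/rᵢ.
Distances from the field point to each charge: r₁ = 0.0623 m, r₂ = 0.181 m.
V = k[(-6.80×10⁻⁶)/(0.0623) + (3.49×10⁻⁶)/(0.181)] = -8.08×10⁵ V.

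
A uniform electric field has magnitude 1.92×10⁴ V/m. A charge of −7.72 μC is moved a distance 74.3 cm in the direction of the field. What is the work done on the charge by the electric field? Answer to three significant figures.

The potential change for a displacement 74.3 cm in the direction of the field is ΔV = −Ed = -1.43×10⁴ V.
W_field = −qΔV = -0.110 J.

-0.110 J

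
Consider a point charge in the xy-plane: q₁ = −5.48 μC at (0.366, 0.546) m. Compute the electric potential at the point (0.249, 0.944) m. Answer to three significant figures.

-1.19×10⁵ V

Electric potential is a scalar, so the contributions from each charge add algebraically: V = Σ kqᵢ/rᵢ.
Distances from the field point to each charge: r₁ = 0.415 m.
V = k[(-5.48×10⁻⁶)/(0.415)] = -1.19×10⁵ V.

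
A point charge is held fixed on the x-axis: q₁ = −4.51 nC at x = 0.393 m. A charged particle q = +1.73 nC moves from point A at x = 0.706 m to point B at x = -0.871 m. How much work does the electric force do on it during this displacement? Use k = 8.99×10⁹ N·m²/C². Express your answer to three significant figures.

-1.69×10⁻⁷ J

The work done by the electric force is W_field = −ΔU = −q(V_B − V_A) = q(V_A − V_B).
At A: distance to the source charge is 0.313 m; V_A = kq₁/r = -130 V.
At B: distance to the source charge is 1.26 m; V_B = kq₁/r = -32.1 V.
ΔV = V_B − V_A = 97.5 V.
W_field = −qΔV = −(1.73×10⁻⁹ C)(97.5 V) = -1.69×10⁻⁷ J.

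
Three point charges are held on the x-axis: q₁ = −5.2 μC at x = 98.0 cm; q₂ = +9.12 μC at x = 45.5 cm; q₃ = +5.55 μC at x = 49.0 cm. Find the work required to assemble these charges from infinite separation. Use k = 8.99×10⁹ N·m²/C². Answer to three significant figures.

11.7 J

The work to assemble the configuration equals its total potential energy, U = Σ kqᵢqⱼ/rᵢⱼ over all pairs.
Pair separations: r₁₂ = 0.525 m, r₁₃ = 0.490 m, r₂₃ = 0.0350 m.
U = (-0.812) + (-0.529) + (13.0) = 11.7 J.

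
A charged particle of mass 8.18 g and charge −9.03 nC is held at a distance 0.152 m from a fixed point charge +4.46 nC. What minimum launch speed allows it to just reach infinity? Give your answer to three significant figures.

0.0241 m/s

To just escape, total mechanical energy must reach zero at infinity: ½mv²_min + U = 0, so ½mv²_min = −U = |kQq|/r.
|U| = |kQq|/r = (8.99×10⁹ N·m²/C²)(4.46×10⁻⁹)(9.03×10⁻⁹)/(0.152) = 2.38×10⁻⁶ J.
v_min = √(2|U|/m) = √(2·2.38×10⁻⁶/8.18×10⁻³) = 0.0241 m/s.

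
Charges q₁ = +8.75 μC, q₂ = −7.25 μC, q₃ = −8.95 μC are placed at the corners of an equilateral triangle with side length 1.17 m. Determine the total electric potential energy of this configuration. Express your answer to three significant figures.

The assembly work is the sum of pairwise potential energies, U = Σ_{i<j} kqᵢqⱼ/rᵢⱼ.
All three pair separations equal the side length, 1.17 m.
U = (-0.487) + (-0.602) + (0.499) = -0.591 J.

-0.591 J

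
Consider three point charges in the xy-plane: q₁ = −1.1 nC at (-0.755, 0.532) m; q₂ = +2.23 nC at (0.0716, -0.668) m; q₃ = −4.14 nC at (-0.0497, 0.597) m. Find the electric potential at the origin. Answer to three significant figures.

-43.0 V

The total potential is the scalar sum of each charge's contribution, V = Σ kqᵢ/rᵢ.
Distances from the field point to each charge: r₁ = 0.924 m, r₂ = 0.672 m, r₃ = 0.599 m.
V = k[(-1.10×10⁻⁹)/(0.924) + (2.23×10⁻⁹)/(0.672) + (-4.14×10⁻⁹)/(0.599)] = -43.0 V.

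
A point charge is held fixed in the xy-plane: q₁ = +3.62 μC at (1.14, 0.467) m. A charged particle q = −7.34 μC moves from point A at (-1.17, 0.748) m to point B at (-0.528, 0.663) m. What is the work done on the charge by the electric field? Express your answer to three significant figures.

0.0396 J

The work done by the electric force is W_field = −ΔU = −q(V_B − V_A) = q(V_A − V_B).
At A: distance to the source charge is 2.33 m; V_A = kq₁/r = 1.40×10⁴ V.
At B: distance to the source charge is 1.68 m; V_B = kq₁/r = 1.94×10⁴ V.
ΔV = V_B − V_A = 5390 V.
W_field = −qΔV = −(-7.34×10⁻⁶ C)(5390 V) = 0.0396 J.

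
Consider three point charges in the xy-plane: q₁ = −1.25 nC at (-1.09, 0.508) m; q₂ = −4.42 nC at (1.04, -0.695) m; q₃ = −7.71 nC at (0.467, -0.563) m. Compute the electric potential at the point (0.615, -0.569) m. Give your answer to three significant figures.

-563 V

Electric potential is a scalar, so the contributions from each charge add algebraically: V = Σ kqᵢ/rᵢ.
Distances from the field point to each charge: r₁ = 2.02 m, r₂ = 0.443 m, r₃ = 0.148 m.
V = k[(-1.25×10⁻⁹)/(2.02) + (-4.42×10⁻⁹)/(0.443) + (-7.71×10⁻⁹)/(0.148)] = -563 V.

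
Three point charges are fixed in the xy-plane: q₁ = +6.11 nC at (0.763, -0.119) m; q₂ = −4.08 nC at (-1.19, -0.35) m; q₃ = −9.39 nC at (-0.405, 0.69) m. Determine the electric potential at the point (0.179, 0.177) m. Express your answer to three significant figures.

-49.7 V

Electric potential is a scalar, so the contributions from each charge add algebraically: V = Σ kqᵢ/rᵢ.
Distances from the field point to each charge: r₁ = 0.655 m, r₂ = 1.47 m, r₃ = 0.777 m.
V = k[(6.11×10⁻⁹)/(0.655) + (-4.08×10⁻⁹)/(1.47) + (-9.39×10⁻⁹)/(0.777)] = -49.7 V.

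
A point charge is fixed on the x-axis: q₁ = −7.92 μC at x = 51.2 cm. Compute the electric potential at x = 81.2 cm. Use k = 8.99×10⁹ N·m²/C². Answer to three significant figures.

The total potential is the scalar sum of each charge's contribution, V = Σ kqᵢ/rᵢ.
V = k[(-7.92×10⁻⁶)/(0.300)] = -2.37×10⁵ V.

-2.37×10⁵ V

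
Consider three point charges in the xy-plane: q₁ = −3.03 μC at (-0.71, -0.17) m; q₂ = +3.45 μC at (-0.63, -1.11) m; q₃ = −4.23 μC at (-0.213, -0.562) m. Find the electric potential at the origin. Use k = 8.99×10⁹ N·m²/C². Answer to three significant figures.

The total potential is the scalar sum of each charge's contribution, V = Σ kqᵢ/rᵢ.
Distances from the field point to each charge: r₁ = 0.730 m, r₂ = 1.28 m, r₃ = 0.601 m.
V = k[(-3.03×10⁻⁶)/(0.730) + (3.45×10⁻⁶)/(1.28) + (-4.23×10⁻⁶)/(0.601)] = -7.63×10⁴ V.

-7.63×10⁴ V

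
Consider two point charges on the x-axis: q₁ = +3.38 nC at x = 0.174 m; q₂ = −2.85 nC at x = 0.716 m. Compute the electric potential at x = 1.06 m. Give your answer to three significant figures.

Electric potential is a scalar, so the contributions from each charge add algebraically: V = Σ kqᵢ/rᵢ.
Distances from the field point to each charge: r₁ = 0.886 m, r₂ = 0.344 m.
V = k[(3.38×10⁻⁹)/(0.886) + (-2.85×10⁻⁹)/(0.344)] = -40.2 V.

-40.2 V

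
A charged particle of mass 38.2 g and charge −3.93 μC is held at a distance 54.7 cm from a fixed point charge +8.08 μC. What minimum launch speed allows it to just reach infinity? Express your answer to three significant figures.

5.23 m/s

To just escape, total mechanical energy must reach zero at infinity: ½mv²_min + U = 0, so ½mv²_min = −U = |kQq|/r.
|U| = |kQq|/r = (8.99×10⁹ N·m²/C²)(8.08×10⁻⁶)(3.93×10⁻⁶)/(0.547) = 0.522 J.
v_min = √(2|U|/m) = √(2·0.522/0.0382) = 5.23 m/s.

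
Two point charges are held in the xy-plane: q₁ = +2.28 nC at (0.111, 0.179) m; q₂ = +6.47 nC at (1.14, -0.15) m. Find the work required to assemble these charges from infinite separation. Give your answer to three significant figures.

1.23×10⁻⁷ J

The work to assemble the configuration equals its total potential energy, U = Σ kqᵢqⱼ/rᵢⱼ over all pairs.
Pair separations: r₁₂ = 1.08 m.
U = (1.23×10⁻⁷) = 1.23×10⁻⁷ J.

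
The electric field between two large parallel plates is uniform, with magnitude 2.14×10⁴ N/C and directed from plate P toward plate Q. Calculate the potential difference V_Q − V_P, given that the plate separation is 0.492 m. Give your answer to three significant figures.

-1.05×10⁴ V

In a uniform field, potential decreases in the direction of E: ΔV = −E·d for a displacement d parallel to E.
Going from P to Q is a displacement of 0.492 m along the field, so V_Q − V_P = −Ed = -1.05×10⁴ V.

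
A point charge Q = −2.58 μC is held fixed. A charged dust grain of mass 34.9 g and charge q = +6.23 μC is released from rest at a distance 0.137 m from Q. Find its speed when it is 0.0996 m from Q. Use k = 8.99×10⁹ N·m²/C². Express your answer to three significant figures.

Only the electrostatic force acts, so mechanical energy is conserved: ½mv² = U₁ − U₂ = kQq(1/r₁ − 1/r₂).
U₁ − U₂ = (8.99×10⁹ N·m²/C²)(-2.58×10⁻⁶ C)(6.23×10⁻⁶ C)(1/0.137 − 1/0.0996) = 0.396 J.
v = √(2·0.396/0.0349) = 4.76 m/s.

4.76 m/s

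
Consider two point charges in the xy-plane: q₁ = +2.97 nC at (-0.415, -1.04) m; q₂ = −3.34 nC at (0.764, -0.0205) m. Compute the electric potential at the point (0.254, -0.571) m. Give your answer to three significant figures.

The total potential is the scalar sum of each charge's contribution, V = Σ kqᵢ/rᵢ.
Distances from the field point to each charge: r₁ = 0.817 m, r₂ = 0.750 m.
V = k[(2.97×10⁻⁹)/(0.817) + (-3.34×10⁻⁹)/(0.750)] = -7.33 V.

-7.33 V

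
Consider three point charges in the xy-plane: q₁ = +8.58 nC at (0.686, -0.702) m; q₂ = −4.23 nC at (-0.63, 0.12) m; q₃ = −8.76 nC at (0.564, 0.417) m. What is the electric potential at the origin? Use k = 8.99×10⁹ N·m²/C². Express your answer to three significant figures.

Electric potential is a scalar, so the contributions from each charge add algebraically: V = Σ kqᵢ/rᵢ.
Distances from the field point to each charge: r₁ = 0.982 m, r₂ = 0.641 m, r₃ = 0.701 m.
V = k[(8.58×10⁻⁹)/(0.982) + (-4.23×10⁻⁹)/(0.641) + (-8.76×10⁻⁹)/(0.701)] = -93.0 V.

-93.0 V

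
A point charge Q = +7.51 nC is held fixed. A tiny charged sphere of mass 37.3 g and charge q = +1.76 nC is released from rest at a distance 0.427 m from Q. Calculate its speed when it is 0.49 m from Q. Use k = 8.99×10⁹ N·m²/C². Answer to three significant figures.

1.39×10⁻³ m/s

Only the electrostatic force acts, so mechanical energy is conserved: ½mv² = U₁ − U₂ = kQq(1/r₁ − 1/r₂).
U₁ − U₂ = (8.99×10⁹ N·m²/C²)(7.51×10⁻⁹ C)(1.76×10⁻⁹ C)(1/0.427 − 1/0.490) = 3.58×10⁻⁸ J.
v = √(2·3.58×10⁻⁸/0.0373) = 1.39×10⁻³ m/s.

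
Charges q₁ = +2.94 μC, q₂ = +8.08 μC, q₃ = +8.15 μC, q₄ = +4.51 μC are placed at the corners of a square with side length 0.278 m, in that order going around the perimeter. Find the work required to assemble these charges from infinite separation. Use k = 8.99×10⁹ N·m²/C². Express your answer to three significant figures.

5.90 J

The assembly work is the sum of pairwise potential energies, U = Σ_{i<j} kqᵢqⱼ/rᵢⱼ.
The four side pairs have separation 0.278 m and the two diagonal pairs 0.393 m.
Summing all 6 pair terms gives U = 5.90 J.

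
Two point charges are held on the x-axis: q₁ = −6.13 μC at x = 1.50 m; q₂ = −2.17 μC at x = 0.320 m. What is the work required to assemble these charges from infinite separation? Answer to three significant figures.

0.101 J

The assembly work is the sum of pairwise potential energies, U = Σ_{i<j} kqᵢqⱼ/rᵢⱼ.
Pair separations: r₁₂ = 1.18 m.
U = (0.101) = 0.101 J.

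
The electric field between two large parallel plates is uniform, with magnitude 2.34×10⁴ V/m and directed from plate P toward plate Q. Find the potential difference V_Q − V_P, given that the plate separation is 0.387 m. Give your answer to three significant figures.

In a uniform field, potential decreases in the direction of E: ΔV = −E·d for a displacement d parallel to E.
Going from P to Q is a displacement of 0.387 m along the field, so V_Q − V_P = −Ed = -9060 V.

-9060 V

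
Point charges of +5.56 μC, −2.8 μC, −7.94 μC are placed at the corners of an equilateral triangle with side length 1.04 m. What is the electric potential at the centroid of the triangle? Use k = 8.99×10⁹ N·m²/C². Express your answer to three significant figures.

-7.76×10⁴ V

Electric potential is a scalar, so the contributions from each charge add algebraically: V = Σ kqᵢ/rᵢ.
The distance from each vertex to the centroid is a/√3 = 0.600 m.
V = k[(5.56×10⁻⁶)/(0.600) + (-2.80×10⁻⁶)/(0.600) + (-7.94×10⁻⁶)/(0.600)] = -7.76×10⁴ V.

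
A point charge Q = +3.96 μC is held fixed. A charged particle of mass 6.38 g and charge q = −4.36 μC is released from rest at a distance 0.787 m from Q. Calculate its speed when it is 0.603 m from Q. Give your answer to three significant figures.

Only the electrostatic force acts, so mechanical energy is conserved: ½mv² = U₁ − U₂ = kQq(1/r₁ − 1/r₂).
U₁ − U₂ = (8.99×10⁹ N·m²/C²)(3.96×10⁻⁶ C)(-4.36×10⁻⁶ C)(1/0.787 − 1/0.603) = 0.0602 J.
v = √(2·0.0602/6.38×10⁻³) = 4.34 m/s.

4.34 m/s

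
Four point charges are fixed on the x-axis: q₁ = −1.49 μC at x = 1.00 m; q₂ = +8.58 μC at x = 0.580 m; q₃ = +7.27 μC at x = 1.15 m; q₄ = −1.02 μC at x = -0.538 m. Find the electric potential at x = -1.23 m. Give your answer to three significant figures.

5.08×10⁴ V

Electric potential is a scalar, so the contributions from each charge add algebraically: V = Σ kqᵢ/rᵢ.
Distances from the field point to each charge: r₁ = 2.23 m, r₂ = 1.81 m, r₃ = 2.38 m, r₄ = 0.692 m.
V = k[(-1.49×10⁻⁶)/(2.23) + (8.58×10⁻⁶)/(1.81) + (7.27×10⁻⁶)/(2.38) + (-1.02×10⁻⁶)/(0.692)] = 5.08×10⁴ V.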